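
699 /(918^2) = 0.00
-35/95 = -7/19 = -0.37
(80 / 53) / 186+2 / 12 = 1723 / 9858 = 0.17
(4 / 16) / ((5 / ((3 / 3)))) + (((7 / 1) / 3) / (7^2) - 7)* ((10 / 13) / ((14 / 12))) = -57763 / 12740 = -4.53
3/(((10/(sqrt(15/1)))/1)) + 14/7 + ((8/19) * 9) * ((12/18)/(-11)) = 3 * sqrt(15)/10 + 370/209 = 2.93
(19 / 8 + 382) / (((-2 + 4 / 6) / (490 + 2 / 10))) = -4522095 / 32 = -141315.47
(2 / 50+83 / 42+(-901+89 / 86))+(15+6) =-19797122 / 22575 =-876.95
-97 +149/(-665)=-64654/665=-97.22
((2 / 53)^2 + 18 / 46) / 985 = 25373 / 63637895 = 0.00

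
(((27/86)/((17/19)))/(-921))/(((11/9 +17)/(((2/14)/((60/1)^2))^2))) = -0.00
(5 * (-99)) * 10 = -4950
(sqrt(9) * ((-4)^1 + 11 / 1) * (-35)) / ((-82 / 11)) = 8085 / 82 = 98.60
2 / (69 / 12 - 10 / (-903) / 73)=527352 / 1516177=0.35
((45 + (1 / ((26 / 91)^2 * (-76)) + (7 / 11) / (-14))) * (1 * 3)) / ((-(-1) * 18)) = 149789 / 20064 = 7.47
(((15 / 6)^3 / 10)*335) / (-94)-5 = -10.57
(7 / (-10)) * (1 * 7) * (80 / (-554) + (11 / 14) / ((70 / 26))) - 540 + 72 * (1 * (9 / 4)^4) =289090237 / 221600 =1304.56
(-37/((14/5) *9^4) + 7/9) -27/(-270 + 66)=2836081/3123036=0.91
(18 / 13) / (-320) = -9 / 2080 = -0.00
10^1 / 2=5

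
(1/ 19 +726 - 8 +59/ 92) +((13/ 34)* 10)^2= 370449353/ 505172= 733.31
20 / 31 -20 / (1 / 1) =-600 / 31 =-19.35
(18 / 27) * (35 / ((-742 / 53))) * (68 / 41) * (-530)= 1465.04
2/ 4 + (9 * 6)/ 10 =59/ 10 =5.90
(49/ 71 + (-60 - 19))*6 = -33360/ 71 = -469.86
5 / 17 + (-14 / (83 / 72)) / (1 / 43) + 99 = -596744 / 1411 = -422.92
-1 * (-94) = 94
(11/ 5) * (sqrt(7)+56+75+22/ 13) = 11 * sqrt(7)/ 5+3795/ 13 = 297.74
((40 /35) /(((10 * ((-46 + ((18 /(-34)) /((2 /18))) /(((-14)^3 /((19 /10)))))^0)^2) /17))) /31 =68 /1085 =0.06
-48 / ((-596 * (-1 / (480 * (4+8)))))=-69120 / 149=-463.89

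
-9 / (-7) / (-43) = -9 / 301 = -0.03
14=14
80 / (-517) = -80 / 517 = -0.15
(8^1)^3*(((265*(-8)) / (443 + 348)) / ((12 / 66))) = -5969920 / 791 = -7547.31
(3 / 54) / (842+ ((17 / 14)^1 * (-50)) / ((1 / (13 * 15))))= -7 / 1385658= -0.00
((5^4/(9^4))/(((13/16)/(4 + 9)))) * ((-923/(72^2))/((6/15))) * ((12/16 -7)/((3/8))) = 72109375/6377292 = 11.31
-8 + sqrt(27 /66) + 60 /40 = -13 /2 + 3 *sqrt(22) /22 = -5.86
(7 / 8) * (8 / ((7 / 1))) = 1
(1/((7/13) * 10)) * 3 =0.56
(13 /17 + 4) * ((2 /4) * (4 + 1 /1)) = 405 /34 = 11.91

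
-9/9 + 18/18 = 0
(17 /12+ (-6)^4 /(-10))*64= -123056 /15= -8203.73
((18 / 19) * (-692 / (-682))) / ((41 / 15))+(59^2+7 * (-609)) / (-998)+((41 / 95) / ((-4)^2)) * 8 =1790851569 / 1325538610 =1.35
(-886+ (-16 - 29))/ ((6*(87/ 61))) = -56791/ 522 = -108.80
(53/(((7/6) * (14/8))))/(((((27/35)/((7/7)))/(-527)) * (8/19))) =-2653445/63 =-42118.17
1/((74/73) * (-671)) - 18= -18.00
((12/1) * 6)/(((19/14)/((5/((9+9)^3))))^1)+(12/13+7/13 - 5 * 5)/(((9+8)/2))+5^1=45541/20007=2.28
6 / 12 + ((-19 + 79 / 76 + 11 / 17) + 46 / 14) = -13.53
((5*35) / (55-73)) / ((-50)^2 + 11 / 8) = -700 / 180099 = -0.00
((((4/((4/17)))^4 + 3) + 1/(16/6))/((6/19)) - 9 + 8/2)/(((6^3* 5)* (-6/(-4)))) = 2539093/15552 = 163.26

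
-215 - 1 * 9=-224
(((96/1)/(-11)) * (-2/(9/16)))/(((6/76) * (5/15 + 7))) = 19456/363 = 53.60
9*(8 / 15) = 24 / 5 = 4.80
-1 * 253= -253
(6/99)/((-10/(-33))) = 1/5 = 0.20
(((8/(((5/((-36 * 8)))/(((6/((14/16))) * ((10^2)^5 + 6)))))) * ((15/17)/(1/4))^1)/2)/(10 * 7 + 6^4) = -3317760001990656/81277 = -40820404320.91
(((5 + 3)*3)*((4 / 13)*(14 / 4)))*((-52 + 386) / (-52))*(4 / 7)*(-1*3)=48096 / 169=284.59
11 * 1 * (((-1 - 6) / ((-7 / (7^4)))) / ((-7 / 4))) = -15092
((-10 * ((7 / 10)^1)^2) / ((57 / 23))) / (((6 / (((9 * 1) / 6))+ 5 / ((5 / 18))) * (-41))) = 1127 / 514140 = 0.00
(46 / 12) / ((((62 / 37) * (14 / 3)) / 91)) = 11063 / 248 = 44.61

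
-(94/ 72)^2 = -2209/ 1296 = -1.70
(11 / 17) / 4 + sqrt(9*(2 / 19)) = 11 / 68 + 3*sqrt(38) / 19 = 1.14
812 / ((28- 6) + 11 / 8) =6496 / 187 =34.74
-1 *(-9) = 9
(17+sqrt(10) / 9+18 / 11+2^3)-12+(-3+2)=sqrt(10) / 9+150 / 11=13.99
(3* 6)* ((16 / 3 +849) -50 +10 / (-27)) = 43414 / 3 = 14471.33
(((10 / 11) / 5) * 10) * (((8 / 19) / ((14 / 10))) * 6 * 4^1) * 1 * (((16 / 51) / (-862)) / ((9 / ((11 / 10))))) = -0.00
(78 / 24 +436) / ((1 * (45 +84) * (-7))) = -251 / 516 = -0.49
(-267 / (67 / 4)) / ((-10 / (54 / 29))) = 2.97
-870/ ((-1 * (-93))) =-290/ 31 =-9.35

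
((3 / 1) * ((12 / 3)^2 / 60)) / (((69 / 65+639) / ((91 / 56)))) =169 / 83208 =0.00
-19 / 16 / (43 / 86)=-19 / 8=-2.38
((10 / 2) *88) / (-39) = -440 / 39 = -11.28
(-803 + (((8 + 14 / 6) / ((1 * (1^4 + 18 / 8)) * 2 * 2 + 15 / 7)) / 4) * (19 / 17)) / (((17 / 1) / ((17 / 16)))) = -17359949 / 345984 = -50.18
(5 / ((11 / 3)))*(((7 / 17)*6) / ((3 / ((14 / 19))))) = 2940 / 3553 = 0.83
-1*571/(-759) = 571/759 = 0.75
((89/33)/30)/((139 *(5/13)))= 0.00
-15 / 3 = -5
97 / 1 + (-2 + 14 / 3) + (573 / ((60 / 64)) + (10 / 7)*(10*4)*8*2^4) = 8025.15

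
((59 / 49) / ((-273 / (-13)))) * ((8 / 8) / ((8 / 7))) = 59 / 1176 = 0.05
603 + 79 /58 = 35053 /58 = 604.36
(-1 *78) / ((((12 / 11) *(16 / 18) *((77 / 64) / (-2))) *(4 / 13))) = 3042 / 7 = 434.57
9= 9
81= 81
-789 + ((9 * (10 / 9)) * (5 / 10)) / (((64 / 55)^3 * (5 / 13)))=-204668741 / 262144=-780.75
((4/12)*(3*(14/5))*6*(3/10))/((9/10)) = 28/5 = 5.60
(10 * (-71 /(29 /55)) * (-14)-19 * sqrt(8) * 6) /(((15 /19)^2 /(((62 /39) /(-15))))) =-489449576 /152685 + 1701032 * sqrt(2) /43875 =-3150.79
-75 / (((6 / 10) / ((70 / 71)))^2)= -3062500 / 15123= -202.51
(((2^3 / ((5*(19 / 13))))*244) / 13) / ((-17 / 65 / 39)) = -989664 / 323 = -3063.98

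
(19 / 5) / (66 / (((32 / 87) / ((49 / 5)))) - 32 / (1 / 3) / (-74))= 11248 / 5208963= 0.00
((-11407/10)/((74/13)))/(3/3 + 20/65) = -113399/740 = -153.24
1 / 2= 0.50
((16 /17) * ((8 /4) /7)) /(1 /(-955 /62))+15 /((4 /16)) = 206060 /3689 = 55.86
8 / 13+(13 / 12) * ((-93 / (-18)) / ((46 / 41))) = 241295 / 43056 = 5.60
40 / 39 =1.03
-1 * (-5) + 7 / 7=6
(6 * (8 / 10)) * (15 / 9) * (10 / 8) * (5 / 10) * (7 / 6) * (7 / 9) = 245 / 54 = 4.54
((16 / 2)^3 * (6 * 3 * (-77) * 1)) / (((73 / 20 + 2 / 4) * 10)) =-1419264 / 83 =-17099.57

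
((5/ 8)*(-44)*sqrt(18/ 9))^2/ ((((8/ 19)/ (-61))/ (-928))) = 203346550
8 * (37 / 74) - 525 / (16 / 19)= -9911 / 16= -619.44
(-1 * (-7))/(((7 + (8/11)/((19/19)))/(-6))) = -462/85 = -5.44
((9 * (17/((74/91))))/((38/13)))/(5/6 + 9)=6.55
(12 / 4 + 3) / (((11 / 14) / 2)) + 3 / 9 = 515 / 33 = 15.61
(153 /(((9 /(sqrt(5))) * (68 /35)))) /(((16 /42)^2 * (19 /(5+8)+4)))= 200655 * sqrt(5) /18176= 24.69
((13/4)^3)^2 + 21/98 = 33793807/28672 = 1178.63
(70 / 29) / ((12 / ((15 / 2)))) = 175 / 116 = 1.51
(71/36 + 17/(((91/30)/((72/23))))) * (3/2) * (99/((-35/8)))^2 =38433589128/2563925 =14990.14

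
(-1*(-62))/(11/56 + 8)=7.56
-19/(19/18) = -18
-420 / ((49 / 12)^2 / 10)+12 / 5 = -427884 / 1715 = -249.50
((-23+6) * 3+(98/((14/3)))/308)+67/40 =-49.26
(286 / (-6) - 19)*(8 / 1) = -1600 / 3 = -533.33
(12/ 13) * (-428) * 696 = -3574656/ 13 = -274973.54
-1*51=-51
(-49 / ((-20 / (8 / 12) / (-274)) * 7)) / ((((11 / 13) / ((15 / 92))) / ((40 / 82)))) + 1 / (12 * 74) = -55343107 / 9211224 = -6.01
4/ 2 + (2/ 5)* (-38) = -13.20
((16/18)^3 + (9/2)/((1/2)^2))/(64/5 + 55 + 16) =68170/305451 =0.22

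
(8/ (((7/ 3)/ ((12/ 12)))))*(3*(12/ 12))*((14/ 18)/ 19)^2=56/ 3249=0.02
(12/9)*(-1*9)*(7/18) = -4.67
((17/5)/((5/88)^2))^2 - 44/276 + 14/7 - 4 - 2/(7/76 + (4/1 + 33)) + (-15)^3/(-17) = 57318983249616298/51666984375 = 1109392.85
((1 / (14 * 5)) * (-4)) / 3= -2 / 105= -0.02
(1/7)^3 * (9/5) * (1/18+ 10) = 0.05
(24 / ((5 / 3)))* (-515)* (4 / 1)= -29664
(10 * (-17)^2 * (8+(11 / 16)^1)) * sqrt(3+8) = 200855 * sqrt(11) / 8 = 83270.08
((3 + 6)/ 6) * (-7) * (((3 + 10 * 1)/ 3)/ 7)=-13/ 2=-6.50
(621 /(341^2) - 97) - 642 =-85931038 /116281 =-738.99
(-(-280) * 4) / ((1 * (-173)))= -6.47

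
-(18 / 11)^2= -324 / 121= -2.68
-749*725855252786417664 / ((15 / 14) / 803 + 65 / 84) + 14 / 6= -110013992984103401279105621 / 156855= -701373835606792268522.56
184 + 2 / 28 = 2577 / 14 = 184.07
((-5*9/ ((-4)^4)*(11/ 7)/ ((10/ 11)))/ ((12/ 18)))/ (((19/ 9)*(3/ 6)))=-29403/ 68096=-0.43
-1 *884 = -884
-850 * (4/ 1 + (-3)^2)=-11050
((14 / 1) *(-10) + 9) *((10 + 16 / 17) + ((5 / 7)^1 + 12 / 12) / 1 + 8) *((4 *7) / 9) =-1287992 / 153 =-8418.25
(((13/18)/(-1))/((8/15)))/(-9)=65/432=0.15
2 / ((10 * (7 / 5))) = 1 / 7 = 0.14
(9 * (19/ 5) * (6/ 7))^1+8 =1306/ 35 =37.31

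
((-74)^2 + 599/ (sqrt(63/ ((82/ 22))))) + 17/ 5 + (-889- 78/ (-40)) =599 *sqrt(3157)/ 231 + 91847/ 20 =4738.05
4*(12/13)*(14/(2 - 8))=-112/13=-8.62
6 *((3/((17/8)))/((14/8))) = 576/119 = 4.84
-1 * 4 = -4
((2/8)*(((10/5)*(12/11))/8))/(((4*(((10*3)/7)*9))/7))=49/15840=0.00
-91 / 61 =-1.49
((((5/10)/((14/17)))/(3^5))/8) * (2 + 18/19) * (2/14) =17/129276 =0.00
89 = 89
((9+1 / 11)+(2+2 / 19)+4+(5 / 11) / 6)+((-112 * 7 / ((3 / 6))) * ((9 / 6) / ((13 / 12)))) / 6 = -513623 / 1482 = -346.57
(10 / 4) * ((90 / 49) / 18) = 25 / 98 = 0.26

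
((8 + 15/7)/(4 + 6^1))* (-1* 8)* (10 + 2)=-3408/35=-97.37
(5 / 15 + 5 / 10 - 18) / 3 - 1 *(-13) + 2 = 167 / 18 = 9.28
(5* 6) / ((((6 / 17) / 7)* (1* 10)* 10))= 119 / 20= 5.95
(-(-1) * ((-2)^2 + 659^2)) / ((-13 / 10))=-4342850 / 13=-334065.38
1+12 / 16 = 7 / 4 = 1.75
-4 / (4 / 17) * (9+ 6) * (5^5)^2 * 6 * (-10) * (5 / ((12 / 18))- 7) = 74707031250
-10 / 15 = -2 / 3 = -0.67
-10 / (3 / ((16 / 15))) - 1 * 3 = -59 / 9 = -6.56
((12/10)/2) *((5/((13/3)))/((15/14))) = 42/65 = 0.65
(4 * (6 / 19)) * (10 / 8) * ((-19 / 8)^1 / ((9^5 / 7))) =-0.00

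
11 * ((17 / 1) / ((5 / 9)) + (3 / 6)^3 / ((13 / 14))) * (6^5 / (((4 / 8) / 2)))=683518176 / 65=10515664.25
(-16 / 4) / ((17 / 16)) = -64 / 17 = -3.76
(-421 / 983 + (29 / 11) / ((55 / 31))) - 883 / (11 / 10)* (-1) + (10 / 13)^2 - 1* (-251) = 106072567663 / 100506835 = 1055.38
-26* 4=-104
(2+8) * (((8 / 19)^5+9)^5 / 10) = 59484.41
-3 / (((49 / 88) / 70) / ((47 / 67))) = -124080 / 469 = -264.56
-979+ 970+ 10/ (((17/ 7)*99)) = -15077/ 1683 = -8.96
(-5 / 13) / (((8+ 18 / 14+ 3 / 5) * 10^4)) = -7 / 1799200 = -0.00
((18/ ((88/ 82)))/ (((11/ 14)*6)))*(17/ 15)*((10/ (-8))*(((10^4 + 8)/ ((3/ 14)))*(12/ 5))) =-341803224/ 605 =-564964.01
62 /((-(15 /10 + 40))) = -124 /83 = -1.49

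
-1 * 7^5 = -16807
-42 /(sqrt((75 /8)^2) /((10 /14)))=-16 /5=-3.20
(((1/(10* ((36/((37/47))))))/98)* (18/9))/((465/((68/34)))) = 37/192761100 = 0.00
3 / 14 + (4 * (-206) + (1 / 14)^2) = -161461 / 196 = -823.78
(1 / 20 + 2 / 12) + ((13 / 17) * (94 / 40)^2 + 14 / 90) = 281233 / 61200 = 4.60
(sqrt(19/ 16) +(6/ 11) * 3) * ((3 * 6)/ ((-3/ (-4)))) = 6 * sqrt(19) +432/ 11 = 65.43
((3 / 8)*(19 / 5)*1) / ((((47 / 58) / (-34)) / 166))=-2332383 / 235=-9925.03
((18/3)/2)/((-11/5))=-15/11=-1.36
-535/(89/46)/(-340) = 2461/3026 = 0.81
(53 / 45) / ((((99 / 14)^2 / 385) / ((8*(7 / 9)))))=4072096 / 72171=56.42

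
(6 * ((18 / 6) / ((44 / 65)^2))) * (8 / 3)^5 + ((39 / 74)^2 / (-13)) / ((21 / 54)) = 331675689449 / 62615322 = 5297.04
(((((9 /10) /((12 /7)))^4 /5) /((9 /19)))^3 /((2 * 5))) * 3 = 207628069549798233 /20971520000000000000000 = 0.00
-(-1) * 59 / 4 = 59 / 4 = 14.75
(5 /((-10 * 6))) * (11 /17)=-11 /204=-0.05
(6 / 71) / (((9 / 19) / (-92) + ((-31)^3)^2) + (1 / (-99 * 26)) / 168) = 1133836704 / 11907696939956959145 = 0.00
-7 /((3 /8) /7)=-392 /3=-130.67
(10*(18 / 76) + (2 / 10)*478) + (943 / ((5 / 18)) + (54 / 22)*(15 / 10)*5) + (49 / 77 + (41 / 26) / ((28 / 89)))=2675460729 / 760760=3516.83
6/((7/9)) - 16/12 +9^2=1835/21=87.38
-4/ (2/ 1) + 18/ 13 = -8/ 13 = -0.62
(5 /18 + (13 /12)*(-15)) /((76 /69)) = -14.50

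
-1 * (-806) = 806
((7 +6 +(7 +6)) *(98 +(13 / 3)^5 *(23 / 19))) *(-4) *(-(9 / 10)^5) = 5681275119 / 47500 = 119605.79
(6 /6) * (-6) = -6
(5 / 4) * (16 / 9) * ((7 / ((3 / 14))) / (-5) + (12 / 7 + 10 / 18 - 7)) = -14192 / 567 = -25.03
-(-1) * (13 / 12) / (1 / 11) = 143 / 12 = 11.92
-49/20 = -2.45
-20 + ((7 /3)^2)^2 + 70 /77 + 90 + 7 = 95828 /891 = 107.55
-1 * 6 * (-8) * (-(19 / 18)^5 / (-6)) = 2476099 / 236196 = 10.48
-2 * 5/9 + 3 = 17/9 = 1.89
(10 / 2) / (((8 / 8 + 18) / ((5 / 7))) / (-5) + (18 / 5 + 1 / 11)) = -1375 / 448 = -3.07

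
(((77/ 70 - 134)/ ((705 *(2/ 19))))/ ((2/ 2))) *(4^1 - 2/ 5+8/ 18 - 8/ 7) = -3846569/ 740250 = -5.20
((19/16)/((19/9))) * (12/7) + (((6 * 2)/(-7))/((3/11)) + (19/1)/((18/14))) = 2383/252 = 9.46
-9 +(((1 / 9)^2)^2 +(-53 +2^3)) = -354293 / 6561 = -54.00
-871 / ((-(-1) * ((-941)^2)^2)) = -871 / 784076601361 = -0.00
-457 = -457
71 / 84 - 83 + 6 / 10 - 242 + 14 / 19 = -2576087 / 7980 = -322.82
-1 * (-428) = 428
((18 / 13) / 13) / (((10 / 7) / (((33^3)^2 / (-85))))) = -81362482047 / 71825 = -1132787.78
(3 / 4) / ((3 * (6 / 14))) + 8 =103 / 12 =8.58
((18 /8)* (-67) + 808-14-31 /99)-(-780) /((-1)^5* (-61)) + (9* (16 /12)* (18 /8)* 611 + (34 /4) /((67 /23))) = 17155.64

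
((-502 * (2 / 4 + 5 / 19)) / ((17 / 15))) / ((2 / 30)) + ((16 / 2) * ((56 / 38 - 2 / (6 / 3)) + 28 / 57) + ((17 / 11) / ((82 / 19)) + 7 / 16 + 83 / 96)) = -23592646041 / 4661536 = -5061.13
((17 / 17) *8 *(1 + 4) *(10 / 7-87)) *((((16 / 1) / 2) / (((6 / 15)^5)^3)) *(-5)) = 457000732421875 / 3584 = 127511365073.07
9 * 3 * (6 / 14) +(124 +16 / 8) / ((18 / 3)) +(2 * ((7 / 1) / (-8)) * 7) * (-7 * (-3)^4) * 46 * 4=8946354 / 7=1278050.57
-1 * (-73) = 73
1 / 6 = 0.17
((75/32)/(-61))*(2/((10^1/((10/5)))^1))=-15/976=-0.02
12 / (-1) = -12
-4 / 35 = -0.11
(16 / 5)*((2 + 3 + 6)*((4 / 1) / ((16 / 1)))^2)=11 / 5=2.20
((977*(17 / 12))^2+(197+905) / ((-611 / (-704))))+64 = 168667123619 / 87984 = 1917020.41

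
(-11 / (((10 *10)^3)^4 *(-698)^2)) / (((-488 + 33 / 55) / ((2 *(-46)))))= -253 / 59365807400000000000000000000000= -0.00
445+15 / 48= 7125 / 16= 445.31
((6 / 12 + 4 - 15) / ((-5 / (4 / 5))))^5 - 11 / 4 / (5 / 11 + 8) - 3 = 36537060179 / 3632812500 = 10.06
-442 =-442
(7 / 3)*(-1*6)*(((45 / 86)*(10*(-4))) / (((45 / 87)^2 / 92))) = 4332832 / 43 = 100763.53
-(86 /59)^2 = -7396 /3481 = -2.12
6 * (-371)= -2226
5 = 5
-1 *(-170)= 170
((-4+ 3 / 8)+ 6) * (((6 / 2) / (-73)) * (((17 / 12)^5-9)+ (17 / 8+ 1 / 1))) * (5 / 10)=798589 / 96878592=0.01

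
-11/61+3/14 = 0.03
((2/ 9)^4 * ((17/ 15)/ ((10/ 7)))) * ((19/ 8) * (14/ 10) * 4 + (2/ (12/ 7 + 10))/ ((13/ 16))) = 0.03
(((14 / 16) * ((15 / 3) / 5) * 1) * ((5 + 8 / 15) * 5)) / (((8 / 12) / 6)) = 1743 / 8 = 217.88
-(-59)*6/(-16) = -177/8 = -22.12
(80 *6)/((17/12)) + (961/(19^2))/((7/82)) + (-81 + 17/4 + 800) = 187861003/171836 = 1093.26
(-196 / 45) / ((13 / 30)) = -392 / 39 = -10.05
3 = 3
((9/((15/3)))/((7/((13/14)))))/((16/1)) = 117/7840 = 0.01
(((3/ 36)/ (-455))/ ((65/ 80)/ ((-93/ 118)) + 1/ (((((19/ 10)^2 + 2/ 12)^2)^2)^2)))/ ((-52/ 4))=-168356918620927554961222142/ 12319106591685065096545926128005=-0.00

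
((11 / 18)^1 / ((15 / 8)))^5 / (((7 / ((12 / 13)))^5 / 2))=337748426752 / 1151514816750309375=0.00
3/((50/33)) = 99/50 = 1.98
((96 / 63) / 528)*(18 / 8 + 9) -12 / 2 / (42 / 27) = -589 / 154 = -3.82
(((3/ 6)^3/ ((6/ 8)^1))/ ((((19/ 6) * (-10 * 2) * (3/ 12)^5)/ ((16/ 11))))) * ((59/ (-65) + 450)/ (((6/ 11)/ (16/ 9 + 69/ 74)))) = -567940096/ 64935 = -8746.29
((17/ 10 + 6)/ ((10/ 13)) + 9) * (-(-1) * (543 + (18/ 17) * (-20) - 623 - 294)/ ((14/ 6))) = -19156377/ 5950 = -3219.56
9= 9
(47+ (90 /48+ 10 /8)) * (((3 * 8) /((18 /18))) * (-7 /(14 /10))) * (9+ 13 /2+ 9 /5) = -208119 /2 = -104059.50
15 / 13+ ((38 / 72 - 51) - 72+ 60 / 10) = -53969 / 468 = -115.32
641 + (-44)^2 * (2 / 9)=9641 / 9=1071.22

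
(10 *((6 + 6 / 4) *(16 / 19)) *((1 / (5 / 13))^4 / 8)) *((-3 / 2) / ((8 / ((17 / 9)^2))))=-8254129 / 34200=-241.35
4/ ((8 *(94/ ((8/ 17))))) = 2/ 799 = 0.00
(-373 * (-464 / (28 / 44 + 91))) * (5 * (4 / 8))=594935 / 126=4721.71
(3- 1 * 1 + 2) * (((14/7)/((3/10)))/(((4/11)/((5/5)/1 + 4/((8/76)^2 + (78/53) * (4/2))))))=1829575/10599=172.62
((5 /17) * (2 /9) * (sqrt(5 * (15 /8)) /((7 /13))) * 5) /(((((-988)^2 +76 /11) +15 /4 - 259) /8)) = 286000 * sqrt(6) /45988107039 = 0.00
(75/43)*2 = 150/43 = 3.49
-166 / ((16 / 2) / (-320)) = 6640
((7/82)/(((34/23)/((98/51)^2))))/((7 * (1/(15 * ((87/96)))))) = 8007335/19337568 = 0.41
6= 6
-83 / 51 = -1.63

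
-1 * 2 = -2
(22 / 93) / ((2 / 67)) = 737 / 93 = 7.92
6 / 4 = 3 / 2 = 1.50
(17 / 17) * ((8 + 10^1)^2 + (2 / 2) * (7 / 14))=649 / 2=324.50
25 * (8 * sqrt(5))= 447.21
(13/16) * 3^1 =2.44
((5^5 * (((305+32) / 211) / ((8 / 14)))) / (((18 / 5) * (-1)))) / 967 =-2.51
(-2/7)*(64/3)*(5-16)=1408/21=67.05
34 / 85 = 2 / 5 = 0.40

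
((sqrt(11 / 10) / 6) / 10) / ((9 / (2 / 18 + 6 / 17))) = 71 *sqrt(110) / 826200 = 0.00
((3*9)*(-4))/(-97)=108/97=1.11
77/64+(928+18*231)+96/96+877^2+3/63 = 1040547985/1344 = 774217.25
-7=-7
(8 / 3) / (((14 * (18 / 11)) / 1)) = 22 / 189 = 0.12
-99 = -99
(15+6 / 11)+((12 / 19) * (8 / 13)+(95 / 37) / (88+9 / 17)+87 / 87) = 513290961 / 30259229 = 16.96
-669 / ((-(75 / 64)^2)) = 913408 / 1875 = 487.15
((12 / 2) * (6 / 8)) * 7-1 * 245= -427 / 2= -213.50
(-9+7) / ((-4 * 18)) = 1 / 36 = 0.03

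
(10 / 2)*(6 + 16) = 110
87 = 87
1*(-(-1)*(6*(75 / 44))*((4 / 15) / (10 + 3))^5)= 512 / 13784252625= 0.00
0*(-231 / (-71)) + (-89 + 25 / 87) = -7718 / 87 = -88.71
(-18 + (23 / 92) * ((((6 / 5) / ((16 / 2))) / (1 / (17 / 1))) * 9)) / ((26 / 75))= -35.37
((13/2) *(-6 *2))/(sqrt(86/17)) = -39 *sqrt(1462)/43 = -34.68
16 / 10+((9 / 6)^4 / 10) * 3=499 / 160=3.12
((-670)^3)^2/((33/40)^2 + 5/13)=1881534349115200000000/22157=84918280864521370.22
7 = 7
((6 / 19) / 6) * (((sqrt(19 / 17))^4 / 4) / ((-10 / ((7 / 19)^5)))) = -16807 / 1506510760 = -0.00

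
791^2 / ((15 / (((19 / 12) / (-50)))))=-11887939 / 9000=-1320.88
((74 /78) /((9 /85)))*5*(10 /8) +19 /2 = 91963 /1404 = 65.50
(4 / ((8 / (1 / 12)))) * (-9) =-3 / 8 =-0.38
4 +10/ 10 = 5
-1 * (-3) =3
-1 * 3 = -3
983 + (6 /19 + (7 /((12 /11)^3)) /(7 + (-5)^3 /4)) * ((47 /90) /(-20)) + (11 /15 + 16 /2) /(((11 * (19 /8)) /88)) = 1450909093873 /1433116800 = 1012.42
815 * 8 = 6520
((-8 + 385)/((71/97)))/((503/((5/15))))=36569/107139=0.34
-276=-276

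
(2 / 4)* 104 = 52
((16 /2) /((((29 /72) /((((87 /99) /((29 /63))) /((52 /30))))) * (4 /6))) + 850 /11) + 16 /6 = 1402766 /12441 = 112.75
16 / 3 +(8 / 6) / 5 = 28 / 5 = 5.60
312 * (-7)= -2184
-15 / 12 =-5 / 4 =-1.25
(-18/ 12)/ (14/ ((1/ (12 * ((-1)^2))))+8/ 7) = -21/ 2368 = -0.01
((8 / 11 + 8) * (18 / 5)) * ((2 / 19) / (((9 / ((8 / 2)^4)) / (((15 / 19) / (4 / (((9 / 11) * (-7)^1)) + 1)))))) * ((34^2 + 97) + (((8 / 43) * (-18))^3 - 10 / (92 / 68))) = 41044218315964416 / 137970643789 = 297485.15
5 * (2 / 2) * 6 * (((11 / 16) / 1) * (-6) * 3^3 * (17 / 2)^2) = -3862485 / 16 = -241405.31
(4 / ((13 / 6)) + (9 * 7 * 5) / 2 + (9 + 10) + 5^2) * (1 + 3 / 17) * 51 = 12200.77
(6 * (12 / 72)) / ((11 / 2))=2 / 11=0.18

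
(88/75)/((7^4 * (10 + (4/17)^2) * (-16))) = -3179/1046595900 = -0.00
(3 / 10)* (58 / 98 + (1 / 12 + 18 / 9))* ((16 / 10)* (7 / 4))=1573 / 700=2.25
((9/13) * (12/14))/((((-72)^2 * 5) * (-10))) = -1/436800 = -0.00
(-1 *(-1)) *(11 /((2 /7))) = 77 /2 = 38.50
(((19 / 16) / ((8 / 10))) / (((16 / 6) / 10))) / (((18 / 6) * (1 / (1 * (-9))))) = -4275 / 256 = -16.70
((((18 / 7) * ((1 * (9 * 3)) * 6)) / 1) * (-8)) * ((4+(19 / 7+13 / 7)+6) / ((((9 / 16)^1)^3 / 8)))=-106954752 / 49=-2182750.04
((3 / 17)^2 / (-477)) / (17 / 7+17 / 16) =-112 / 5988947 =-0.00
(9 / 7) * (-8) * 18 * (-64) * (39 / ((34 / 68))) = 6469632 / 7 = 924233.14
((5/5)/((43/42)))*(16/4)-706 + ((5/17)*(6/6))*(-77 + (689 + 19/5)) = -380833/731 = -520.98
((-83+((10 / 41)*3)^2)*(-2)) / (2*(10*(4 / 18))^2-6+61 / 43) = 965647818 / 31002683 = 31.15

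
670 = 670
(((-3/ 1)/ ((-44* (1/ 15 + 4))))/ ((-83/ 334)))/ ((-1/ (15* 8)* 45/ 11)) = 10020/ 5063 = 1.98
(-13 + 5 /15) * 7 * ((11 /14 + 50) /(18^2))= -1501 /108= -13.90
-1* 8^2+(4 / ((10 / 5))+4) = -58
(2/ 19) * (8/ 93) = 16/ 1767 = 0.01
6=6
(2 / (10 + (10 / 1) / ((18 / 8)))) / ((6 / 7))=21 / 130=0.16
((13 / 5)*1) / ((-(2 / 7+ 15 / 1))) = -91 / 535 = -0.17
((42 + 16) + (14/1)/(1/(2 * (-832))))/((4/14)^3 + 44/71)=-31439723/870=-36137.61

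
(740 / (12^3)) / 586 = 185 / 253152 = 0.00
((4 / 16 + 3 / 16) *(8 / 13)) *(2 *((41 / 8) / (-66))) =-287 / 6864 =-0.04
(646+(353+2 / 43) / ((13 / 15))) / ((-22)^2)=2.18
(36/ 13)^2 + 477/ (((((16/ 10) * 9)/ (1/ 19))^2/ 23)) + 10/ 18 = 98052737/ 11713728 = 8.37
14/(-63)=-2/9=-0.22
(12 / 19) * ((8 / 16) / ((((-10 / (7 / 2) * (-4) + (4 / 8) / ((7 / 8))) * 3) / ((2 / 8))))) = 1 / 456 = 0.00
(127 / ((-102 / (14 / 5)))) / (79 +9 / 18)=-0.04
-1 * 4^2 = -16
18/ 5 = 3.60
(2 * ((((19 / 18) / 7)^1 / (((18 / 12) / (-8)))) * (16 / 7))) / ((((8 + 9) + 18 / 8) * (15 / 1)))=-19456 / 1528065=-0.01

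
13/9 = 1.44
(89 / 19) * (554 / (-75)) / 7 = -49306 / 9975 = -4.94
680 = 680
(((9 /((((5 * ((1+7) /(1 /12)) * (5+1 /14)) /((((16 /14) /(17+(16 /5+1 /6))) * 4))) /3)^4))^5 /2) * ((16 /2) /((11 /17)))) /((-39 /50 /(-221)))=4361582100431663133561874022400 /6128918755168710032416790503256488552335334958124357084778125305512982247242327279633511819611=0.00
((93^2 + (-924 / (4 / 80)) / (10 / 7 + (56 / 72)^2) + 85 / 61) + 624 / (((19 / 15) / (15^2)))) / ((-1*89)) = -147536864878 / 118933103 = -1240.50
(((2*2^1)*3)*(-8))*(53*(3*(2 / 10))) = -15264 / 5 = -3052.80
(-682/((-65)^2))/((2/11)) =-3751/4225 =-0.89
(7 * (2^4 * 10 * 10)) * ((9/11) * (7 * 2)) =1411200/11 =128290.91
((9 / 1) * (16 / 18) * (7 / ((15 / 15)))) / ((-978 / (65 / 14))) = -130 / 489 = -0.27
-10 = -10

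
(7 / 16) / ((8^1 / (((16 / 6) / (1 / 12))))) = 7 / 4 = 1.75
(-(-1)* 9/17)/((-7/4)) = -36/119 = -0.30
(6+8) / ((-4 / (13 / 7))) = -13 / 2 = -6.50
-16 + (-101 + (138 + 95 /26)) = 641 /26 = 24.65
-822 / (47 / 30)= -24660 / 47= -524.68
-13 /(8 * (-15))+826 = 99133 /120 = 826.11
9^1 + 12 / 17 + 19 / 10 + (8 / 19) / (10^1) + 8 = 63463 / 3230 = 19.65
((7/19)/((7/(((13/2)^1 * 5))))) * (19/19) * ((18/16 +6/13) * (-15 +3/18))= -24475/608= -40.25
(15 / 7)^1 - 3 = -6 / 7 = -0.86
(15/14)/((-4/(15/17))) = -225/952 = -0.24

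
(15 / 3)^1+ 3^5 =248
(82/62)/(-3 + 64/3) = 123/1705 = 0.07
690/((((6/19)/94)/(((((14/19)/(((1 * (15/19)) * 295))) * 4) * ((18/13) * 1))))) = 13802208/3835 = 3599.01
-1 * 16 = -16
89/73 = 1.22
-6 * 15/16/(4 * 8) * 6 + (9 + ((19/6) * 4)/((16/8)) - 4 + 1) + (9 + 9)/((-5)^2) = 115187/9600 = 12.00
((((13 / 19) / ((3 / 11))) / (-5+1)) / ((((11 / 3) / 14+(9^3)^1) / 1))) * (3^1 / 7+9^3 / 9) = -2145 / 30629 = -0.07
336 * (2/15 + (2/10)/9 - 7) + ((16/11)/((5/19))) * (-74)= -446944/165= -2708.75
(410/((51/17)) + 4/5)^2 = 4251844/225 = 18897.08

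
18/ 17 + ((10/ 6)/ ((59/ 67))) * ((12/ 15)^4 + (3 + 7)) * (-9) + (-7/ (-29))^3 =-538911264403/ 3057770875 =-176.24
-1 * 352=-352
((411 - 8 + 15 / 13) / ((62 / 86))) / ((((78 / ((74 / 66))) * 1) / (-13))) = -4179557 / 39897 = -104.76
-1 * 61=-61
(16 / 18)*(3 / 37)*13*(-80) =-8320 / 111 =-74.95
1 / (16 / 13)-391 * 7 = -43779 / 16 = -2736.19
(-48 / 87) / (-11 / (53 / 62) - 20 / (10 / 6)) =424 / 19111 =0.02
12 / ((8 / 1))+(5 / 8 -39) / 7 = -3.98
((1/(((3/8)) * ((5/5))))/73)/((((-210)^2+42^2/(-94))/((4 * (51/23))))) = 0.00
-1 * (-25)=25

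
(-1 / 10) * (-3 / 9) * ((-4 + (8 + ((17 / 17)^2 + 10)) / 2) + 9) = 0.48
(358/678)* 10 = 1790/339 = 5.28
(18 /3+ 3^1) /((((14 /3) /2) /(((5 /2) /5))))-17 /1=-211 /14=-15.07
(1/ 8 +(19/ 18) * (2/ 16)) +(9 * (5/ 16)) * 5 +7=1535/ 72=21.32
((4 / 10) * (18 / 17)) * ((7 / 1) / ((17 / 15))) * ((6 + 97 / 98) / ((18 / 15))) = 15.24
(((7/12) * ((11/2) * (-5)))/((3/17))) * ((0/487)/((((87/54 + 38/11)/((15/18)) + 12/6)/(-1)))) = 0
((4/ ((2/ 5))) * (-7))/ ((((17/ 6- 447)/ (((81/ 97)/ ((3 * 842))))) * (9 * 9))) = 14/ 21766121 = 0.00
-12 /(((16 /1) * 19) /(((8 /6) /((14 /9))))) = -9 /266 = -0.03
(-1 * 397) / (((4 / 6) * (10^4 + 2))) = -397 / 6668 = -0.06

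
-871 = -871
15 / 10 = 3 / 2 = 1.50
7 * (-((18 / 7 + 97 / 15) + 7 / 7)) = -1054 / 15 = -70.27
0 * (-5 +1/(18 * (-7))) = 0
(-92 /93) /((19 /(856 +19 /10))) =-394634 /8835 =-44.67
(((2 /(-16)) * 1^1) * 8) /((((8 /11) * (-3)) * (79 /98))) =539 /948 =0.57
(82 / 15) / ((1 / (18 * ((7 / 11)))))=3444 / 55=62.62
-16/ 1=-16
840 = 840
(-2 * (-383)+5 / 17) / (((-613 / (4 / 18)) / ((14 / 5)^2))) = -5106584 / 2344725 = -2.18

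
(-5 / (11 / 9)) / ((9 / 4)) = -20 / 11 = -1.82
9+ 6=15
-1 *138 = -138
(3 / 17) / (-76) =-0.00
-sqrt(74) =-8.60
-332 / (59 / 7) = -2324 / 59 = -39.39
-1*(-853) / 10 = 853 / 10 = 85.30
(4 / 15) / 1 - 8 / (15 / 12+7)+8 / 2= 544 / 165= 3.30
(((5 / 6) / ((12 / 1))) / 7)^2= 25 / 254016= 0.00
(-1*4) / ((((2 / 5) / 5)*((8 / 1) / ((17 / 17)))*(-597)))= 25 / 2388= 0.01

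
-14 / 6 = -7 / 3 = -2.33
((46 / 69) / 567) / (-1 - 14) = -2 / 25515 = -0.00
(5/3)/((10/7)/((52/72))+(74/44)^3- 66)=-968968/34455495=-0.03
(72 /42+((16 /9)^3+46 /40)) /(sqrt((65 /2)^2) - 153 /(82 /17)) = 35496529 /3265920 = 10.87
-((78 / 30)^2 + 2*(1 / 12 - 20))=4961 / 150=33.07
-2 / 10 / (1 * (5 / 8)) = -8 / 25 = -0.32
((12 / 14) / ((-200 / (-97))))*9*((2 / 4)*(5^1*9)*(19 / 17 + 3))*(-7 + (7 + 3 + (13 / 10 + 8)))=2899233 / 680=4263.58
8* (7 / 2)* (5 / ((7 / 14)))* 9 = 2520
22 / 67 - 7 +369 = 24276 / 67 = 362.33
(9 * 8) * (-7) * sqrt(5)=-504 * sqrt(5)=-1126.98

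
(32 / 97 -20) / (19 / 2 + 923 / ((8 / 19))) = -0.01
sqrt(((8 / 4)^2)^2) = 4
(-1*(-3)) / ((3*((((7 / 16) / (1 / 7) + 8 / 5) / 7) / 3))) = 1680 / 373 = 4.50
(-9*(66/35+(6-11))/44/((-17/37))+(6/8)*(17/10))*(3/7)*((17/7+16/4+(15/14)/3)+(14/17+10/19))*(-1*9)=1159184601/331480688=3.50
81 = 81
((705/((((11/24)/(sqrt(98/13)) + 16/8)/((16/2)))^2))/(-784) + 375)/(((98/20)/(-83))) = -15034771849973250/2463433838089 - 2847367987200 *sqrt(26)/351919119727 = -6144.43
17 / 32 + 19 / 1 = 625 / 32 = 19.53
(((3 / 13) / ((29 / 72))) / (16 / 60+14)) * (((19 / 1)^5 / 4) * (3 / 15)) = 200564019 / 40339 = 4971.96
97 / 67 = 1.45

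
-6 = -6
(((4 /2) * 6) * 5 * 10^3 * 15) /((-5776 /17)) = -956250 /361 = -2648.89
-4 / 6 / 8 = -1 / 12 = -0.08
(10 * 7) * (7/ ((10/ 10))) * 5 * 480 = 1176000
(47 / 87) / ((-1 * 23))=-47 / 2001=-0.02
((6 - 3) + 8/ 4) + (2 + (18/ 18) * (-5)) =2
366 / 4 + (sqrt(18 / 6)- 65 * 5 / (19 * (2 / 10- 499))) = sqrt(3) + 2168722 / 23693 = 93.27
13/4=3.25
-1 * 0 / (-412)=0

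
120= 120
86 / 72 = 43 / 36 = 1.19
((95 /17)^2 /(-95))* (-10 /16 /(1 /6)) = 1425 /1156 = 1.23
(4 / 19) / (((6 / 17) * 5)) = 34 / 285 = 0.12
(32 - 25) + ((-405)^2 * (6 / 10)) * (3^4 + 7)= 8660527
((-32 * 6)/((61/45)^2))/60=-6480/3721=-1.74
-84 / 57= -1.47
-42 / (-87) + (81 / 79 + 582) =1336817 / 2291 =583.51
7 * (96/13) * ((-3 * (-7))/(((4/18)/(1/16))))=3969/13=305.31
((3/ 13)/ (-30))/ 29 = -0.00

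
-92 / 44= -23 / 11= -2.09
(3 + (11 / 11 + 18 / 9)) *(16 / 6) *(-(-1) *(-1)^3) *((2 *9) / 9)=-32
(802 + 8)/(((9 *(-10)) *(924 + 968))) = -9/1892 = -0.00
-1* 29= -29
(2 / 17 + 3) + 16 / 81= 4565 / 1377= 3.32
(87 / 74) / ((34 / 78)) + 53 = 70067 / 1258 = 55.70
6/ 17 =0.35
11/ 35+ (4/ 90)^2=4483/ 14175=0.32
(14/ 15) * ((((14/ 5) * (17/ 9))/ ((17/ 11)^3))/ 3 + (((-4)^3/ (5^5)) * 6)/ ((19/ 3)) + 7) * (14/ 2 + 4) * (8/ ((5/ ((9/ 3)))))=4257067053008/ 11582578125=367.54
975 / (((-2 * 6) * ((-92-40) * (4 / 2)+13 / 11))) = 3575 / 11564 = 0.31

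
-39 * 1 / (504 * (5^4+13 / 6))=-13 / 105364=-0.00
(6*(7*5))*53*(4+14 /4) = 83475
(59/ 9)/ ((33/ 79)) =4661/ 297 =15.69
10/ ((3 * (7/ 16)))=160/ 21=7.62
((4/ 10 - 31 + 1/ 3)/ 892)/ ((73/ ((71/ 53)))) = -16117/ 25883610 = -0.00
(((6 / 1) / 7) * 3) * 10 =25.71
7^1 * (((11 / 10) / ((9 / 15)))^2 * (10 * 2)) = 4235 / 9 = 470.56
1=1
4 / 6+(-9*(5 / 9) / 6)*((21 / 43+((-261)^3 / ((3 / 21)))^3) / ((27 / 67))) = 4628291439843801061220530604 / 1161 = 3986469801760379897692102.00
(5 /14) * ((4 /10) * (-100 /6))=-50 /21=-2.38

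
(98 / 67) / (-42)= -7 / 201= -0.03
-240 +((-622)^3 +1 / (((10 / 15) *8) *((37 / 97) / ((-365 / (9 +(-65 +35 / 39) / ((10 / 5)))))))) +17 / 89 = -11398375971237255 / 47366512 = -240642080.03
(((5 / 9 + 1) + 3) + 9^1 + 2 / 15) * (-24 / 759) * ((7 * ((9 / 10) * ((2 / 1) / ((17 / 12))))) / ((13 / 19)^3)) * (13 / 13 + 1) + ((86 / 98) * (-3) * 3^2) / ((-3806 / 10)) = -48012771111297 / 2002542266725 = -23.98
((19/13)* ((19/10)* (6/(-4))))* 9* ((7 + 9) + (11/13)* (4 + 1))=-2563461/3380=-758.42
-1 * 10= -10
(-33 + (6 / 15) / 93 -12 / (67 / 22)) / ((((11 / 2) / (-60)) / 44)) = 36823712 / 2077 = 17729.28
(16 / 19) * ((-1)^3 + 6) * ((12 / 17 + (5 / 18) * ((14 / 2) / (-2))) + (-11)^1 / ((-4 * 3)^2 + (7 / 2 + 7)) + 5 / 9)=30540 / 33269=0.92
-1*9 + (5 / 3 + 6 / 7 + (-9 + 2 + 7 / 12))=-12.89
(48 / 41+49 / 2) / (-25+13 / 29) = -1.05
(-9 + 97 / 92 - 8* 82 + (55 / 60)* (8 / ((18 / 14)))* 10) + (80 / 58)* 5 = -43222469 / 72036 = -600.01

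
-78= -78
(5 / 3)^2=25 / 9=2.78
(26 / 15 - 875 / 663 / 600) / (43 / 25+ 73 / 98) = 33743605 / 48046284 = 0.70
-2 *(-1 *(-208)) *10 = -4160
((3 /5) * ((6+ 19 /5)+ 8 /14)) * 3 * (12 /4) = 9801 /175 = 56.01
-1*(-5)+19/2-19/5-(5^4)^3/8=-1220702697/40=-30517567.42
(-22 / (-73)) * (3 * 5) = 330 / 73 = 4.52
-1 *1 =-1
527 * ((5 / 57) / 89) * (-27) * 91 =-2158065 / 1691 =-1276.21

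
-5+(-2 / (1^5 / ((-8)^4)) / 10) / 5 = -168.84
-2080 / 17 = -122.35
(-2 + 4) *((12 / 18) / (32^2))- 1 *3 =-2303 / 768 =-3.00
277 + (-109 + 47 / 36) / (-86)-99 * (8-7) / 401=345142565 / 1241496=278.01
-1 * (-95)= 95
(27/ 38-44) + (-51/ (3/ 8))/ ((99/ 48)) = -136973/ 1254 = -109.23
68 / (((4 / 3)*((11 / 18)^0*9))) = 17 / 3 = 5.67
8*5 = 40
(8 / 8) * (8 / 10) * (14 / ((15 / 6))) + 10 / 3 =586 / 75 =7.81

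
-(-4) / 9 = 0.44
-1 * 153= -153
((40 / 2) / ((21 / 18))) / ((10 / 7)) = 12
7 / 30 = 0.23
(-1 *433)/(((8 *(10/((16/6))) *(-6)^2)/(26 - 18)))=-433/135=-3.21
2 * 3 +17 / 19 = 131 / 19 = 6.89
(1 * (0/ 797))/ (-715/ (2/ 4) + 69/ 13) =0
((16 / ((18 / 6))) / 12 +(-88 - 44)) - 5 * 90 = -5234 / 9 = -581.56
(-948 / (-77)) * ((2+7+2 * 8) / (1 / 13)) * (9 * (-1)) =-2772900 / 77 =-36011.69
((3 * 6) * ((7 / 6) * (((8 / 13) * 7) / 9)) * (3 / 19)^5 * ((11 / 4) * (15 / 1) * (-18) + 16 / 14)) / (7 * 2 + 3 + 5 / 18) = -423712296 / 10010868257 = -0.04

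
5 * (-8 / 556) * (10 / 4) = -25 / 139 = -0.18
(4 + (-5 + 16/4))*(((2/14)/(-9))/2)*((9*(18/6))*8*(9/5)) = -9.26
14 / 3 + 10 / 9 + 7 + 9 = 196 / 9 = 21.78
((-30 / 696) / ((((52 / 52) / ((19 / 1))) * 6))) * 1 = -95 / 696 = -0.14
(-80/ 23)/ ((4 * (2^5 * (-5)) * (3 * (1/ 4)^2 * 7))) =0.00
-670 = -670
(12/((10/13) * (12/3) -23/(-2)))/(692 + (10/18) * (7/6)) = 16848/14175737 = 0.00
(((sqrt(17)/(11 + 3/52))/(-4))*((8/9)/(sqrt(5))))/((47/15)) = -104*sqrt(85)/81075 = -0.01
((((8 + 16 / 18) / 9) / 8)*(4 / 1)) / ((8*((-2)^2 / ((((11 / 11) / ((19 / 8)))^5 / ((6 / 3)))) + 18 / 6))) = 20480 / 201559347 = 0.00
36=36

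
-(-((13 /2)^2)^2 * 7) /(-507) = -1183 /48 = -24.65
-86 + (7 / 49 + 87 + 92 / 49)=148 / 49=3.02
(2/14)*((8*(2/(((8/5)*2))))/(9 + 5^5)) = 5/21938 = 0.00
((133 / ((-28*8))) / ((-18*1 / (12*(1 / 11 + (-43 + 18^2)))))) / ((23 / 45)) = 220305 / 1012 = 217.69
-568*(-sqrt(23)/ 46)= 284*sqrt(23)/ 23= 59.22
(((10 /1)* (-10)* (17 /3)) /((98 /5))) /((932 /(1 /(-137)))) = 2125 /9384774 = 0.00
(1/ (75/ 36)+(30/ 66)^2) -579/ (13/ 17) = -29748074/ 39325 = -756.47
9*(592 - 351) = 2169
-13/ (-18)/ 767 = 0.00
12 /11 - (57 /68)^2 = 19749 /50864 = 0.39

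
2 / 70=1 / 35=0.03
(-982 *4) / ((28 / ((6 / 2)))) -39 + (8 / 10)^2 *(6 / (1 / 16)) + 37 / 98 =-975197 / 2450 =-398.04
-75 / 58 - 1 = -133 / 58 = -2.29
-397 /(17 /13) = -5161 /17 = -303.59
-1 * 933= -933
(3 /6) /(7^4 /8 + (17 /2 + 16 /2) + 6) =4 /2581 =0.00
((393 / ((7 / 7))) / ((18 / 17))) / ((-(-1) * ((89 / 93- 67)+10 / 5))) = -69037 / 11912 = -5.80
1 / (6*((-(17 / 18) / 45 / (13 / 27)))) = -65 / 17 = -3.82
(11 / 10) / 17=11 / 170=0.06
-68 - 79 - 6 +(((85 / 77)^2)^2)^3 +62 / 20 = -63693975323061690696827329 / 434398885219635836479210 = -146.63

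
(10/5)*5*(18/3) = 60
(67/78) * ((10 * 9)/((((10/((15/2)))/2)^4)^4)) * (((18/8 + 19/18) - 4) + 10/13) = 168240934575/44302336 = 3797.56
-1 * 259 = -259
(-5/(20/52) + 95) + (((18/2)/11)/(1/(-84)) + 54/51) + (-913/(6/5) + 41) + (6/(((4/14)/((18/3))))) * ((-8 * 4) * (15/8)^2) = -16695923/1122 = -14880.50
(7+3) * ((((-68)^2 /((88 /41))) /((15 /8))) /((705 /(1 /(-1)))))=-379168 /23265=-16.30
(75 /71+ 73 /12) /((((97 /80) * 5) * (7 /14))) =48664 /20661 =2.36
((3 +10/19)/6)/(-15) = -67/1710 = -0.04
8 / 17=0.47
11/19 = 0.58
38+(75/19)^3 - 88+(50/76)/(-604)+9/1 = 169903423/8285672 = 20.51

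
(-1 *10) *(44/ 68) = -110/ 17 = -6.47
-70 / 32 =-35 / 16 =-2.19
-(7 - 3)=-4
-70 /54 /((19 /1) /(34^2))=-40460 /513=-78.87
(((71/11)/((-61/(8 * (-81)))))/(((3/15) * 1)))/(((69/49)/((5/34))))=35.80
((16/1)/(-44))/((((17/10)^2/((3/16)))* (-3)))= 25/3179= 0.01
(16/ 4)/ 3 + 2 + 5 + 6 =43/ 3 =14.33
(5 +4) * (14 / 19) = 126 / 19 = 6.63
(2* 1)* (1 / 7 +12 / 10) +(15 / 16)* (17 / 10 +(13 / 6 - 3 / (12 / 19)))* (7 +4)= -14389 / 2240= -6.42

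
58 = 58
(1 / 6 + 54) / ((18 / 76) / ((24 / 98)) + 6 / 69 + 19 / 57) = 568100 / 14551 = 39.04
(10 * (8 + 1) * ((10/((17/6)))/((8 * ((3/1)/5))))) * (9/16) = 10125/272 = 37.22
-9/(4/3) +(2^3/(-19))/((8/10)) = -553/76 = -7.28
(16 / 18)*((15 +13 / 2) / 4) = 43 / 9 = 4.78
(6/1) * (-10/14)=-30/7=-4.29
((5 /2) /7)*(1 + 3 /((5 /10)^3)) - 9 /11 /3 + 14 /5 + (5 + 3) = 14981 /770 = 19.46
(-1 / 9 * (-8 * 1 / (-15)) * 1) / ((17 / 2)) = -16 / 2295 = -0.01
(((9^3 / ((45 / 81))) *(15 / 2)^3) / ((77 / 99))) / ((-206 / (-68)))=677587275 / 2884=234947.04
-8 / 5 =-1.60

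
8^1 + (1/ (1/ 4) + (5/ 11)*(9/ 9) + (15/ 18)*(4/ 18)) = 12.64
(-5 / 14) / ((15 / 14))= -1 / 3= -0.33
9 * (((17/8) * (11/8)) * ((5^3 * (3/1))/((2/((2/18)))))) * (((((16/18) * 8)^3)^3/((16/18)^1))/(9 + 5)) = 205608674394112000/100442349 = 2047031719.60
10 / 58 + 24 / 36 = 0.84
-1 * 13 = -13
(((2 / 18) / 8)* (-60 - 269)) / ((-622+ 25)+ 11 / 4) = 0.01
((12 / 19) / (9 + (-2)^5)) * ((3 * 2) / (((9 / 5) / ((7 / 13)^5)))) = -672280 / 162255041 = -0.00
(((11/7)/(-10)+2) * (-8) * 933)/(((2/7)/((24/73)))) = -5777136/365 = -15827.77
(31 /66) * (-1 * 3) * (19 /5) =-589 /110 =-5.35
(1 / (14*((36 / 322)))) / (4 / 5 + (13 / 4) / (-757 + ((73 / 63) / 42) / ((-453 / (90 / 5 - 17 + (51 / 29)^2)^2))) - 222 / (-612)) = 0.55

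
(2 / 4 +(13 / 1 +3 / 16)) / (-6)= -73 / 32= -2.28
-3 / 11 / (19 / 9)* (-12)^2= -3888 / 209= -18.60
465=465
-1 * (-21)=21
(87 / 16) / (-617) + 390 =3849993 / 9872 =389.99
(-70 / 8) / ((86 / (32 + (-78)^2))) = -53515 / 86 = -622.27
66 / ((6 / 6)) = 66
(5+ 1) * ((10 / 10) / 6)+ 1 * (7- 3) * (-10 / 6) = -17 / 3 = -5.67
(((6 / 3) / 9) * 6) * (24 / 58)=0.55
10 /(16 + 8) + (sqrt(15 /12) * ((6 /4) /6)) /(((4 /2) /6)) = 1.26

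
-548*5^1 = -2740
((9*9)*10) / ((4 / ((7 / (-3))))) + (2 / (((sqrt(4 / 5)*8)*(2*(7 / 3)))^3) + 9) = -927 / 2 + 135*sqrt(5) / 5619712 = -463.50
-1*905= -905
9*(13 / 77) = 117 / 77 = 1.52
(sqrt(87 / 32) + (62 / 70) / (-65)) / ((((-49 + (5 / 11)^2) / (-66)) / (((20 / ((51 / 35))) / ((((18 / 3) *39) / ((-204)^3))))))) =190790864 / 20787 - 134630650 *sqrt(174) / 1599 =-1101453.42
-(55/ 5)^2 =-121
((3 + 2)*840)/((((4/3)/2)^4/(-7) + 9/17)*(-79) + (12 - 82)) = -40483800/1056379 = -38.32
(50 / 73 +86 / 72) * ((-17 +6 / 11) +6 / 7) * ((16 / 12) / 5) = -539249 / 68985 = -7.82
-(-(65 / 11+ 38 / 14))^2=-440896 / 5929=-74.36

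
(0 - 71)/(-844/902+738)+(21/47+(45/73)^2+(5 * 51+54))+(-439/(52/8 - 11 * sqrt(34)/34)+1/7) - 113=26970212339220019/219051557547648 - 9658 * sqrt(34)/2631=101.72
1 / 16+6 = 97 / 16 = 6.06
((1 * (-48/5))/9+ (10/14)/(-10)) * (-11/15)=2629/3150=0.83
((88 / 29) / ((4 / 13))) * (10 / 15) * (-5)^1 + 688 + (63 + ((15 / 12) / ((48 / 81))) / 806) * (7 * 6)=7407657461 / 2243904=3301.24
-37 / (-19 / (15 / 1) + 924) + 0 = -555 / 13841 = -0.04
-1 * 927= -927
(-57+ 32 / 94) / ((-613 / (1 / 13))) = 2663 / 374543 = 0.01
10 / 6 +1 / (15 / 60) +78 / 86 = 848 / 129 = 6.57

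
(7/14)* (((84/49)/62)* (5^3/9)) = 125/651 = 0.19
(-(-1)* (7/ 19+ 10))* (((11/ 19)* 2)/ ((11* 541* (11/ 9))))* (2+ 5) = 24822/ 2148311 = 0.01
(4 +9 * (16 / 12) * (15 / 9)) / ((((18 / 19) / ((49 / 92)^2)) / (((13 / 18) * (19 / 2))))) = 11267893 / 228528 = 49.31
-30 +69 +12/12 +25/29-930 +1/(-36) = -928289/1044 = -889.17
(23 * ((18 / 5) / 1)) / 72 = 23 / 20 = 1.15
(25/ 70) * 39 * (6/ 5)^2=702/ 35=20.06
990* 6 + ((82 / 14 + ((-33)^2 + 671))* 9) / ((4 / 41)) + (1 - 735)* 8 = 4563113 / 28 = 162968.32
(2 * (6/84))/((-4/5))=-5/28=-0.18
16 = 16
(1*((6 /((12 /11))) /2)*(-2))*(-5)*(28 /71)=770 /71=10.85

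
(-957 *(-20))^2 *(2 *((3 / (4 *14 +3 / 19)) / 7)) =3796610400 / 679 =5591473.34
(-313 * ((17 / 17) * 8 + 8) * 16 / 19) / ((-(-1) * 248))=-10016 / 589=-17.01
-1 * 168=-168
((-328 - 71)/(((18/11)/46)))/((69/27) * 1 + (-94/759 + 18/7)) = -178777137/79745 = -2241.86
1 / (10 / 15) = 3 / 2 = 1.50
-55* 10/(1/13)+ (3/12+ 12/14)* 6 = -7143.36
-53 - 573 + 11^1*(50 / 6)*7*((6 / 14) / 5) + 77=-494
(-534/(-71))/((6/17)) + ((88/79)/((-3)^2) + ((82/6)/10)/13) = 141348737/6562530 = 21.54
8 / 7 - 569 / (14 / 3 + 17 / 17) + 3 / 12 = -47133 / 476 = -99.02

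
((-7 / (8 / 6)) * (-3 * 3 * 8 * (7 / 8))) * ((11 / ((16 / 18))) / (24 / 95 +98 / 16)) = 12442815 / 19388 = 641.78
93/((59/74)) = 6882/59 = 116.64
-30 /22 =-1.36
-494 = -494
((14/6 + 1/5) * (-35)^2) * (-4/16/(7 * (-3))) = 665/18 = 36.94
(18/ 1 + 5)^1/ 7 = 23/ 7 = 3.29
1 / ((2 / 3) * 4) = 3 / 8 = 0.38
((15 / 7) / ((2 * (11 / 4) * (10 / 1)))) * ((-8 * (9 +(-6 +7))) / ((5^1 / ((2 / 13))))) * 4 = -384 / 1001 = -0.38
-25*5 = -125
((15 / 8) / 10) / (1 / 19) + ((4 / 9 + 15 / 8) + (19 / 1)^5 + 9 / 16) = 22284949 / 9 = 2476105.44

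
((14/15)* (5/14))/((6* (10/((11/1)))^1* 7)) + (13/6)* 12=32771/1260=26.01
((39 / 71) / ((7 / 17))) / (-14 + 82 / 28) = -1326 / 11005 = -0.12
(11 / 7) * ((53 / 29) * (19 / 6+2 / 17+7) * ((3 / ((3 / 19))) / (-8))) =-11619773 / 165648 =-70.15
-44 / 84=-11 / 21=-0.52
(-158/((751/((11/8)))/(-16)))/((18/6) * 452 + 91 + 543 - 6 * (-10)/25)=8690/3740731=0.00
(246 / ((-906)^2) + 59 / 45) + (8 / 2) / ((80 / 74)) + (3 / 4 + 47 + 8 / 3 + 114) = 695363327 / 4104180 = 169.43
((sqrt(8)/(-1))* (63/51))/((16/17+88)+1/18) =-756* sqrt(2)/27233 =-0.04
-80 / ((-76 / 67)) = 1340 / 19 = 70.53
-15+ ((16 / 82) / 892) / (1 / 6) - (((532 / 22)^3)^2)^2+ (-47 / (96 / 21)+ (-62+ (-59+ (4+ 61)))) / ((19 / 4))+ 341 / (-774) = -67487433463487310760999742222210458153 / 1687934129739134698872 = -39982267242808400.91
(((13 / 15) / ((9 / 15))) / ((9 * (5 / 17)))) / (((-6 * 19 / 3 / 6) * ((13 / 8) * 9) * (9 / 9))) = -136 / 23085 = -0.01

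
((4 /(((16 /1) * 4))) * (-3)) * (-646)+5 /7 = 6823 /56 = 121.84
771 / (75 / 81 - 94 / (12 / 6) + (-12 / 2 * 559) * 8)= -20817 / 725708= -0.03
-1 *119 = -119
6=6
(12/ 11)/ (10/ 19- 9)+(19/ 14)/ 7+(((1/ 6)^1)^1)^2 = 41467/ 446292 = 0.09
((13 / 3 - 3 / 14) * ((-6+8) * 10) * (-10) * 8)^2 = 19154560000 / 441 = 43434376.42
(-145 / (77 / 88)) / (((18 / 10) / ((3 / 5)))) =-1160 / 21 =-55.24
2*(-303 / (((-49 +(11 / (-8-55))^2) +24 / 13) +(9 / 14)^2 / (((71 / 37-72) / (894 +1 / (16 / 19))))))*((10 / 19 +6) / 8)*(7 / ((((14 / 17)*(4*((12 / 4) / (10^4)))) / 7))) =3987925017869520000 / 8525314939529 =467774.51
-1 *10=-10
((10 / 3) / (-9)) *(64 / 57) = -640 / 1539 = -0.42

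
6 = 6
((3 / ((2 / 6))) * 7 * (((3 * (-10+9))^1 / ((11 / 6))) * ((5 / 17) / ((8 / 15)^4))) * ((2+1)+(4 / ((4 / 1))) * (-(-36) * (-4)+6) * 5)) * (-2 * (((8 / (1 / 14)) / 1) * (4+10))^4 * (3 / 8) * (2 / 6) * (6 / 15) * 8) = -232819367253822720000 / 187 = -1245023354298517219.25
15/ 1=15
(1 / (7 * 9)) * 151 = 151 / 63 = 2.40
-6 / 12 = -1 / 2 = -0.50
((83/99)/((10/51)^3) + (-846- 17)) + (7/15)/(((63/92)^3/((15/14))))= -2063521640161/2750517000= -750.23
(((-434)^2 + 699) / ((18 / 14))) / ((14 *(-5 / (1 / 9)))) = -37811 / 162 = -233.40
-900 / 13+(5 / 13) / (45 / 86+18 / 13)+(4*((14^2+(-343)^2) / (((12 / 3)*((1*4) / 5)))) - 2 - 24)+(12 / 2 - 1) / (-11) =147210.77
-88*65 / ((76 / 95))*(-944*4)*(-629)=-16981993600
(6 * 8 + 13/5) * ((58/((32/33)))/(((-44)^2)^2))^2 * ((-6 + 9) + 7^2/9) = 367517/3377484267520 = 0.00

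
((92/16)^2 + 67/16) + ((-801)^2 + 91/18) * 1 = 23099159/36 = 641643.31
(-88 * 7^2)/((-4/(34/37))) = 36652/37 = 990.59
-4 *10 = -40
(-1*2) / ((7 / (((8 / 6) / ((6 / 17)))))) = -68 / 63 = -1.08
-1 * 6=-6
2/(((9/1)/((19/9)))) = 38/81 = 0.47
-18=-18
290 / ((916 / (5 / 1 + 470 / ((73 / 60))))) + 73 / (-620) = 1282776409 / 10364540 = 123.77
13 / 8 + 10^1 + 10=173 / 8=21.62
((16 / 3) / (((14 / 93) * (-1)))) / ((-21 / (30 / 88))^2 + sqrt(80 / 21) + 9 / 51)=-509955660600 / 54621079927549 + 179180000 * sqrt(105) / 382347559492843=-0.01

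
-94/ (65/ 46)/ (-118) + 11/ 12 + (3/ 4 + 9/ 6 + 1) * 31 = 1176161/ 11505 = 102.23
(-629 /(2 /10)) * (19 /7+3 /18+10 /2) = -1040995 /42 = -24785.60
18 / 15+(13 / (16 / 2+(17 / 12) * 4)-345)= -70284 / 205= -342.85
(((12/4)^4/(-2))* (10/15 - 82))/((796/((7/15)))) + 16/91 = 381553/181090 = 2.11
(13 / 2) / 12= 13 / 24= 0.54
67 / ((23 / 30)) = 87.39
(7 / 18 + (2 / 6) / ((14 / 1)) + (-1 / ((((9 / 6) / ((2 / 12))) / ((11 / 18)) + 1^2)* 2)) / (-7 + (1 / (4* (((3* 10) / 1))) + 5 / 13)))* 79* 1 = 336837514 / 10212363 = 32.98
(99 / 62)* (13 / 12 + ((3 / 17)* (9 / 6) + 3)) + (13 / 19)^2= 11279335 / 1521976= 7.41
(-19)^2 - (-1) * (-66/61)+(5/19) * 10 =420195/1159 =362.55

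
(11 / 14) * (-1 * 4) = -22 / 7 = -3.14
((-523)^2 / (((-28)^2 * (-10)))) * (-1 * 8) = 273529 / 980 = 279.11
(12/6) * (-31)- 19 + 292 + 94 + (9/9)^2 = 306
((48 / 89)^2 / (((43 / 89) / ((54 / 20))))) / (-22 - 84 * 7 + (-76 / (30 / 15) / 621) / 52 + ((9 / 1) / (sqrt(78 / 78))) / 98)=-12304027008 / 4616626957445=-0.00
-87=-87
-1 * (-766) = 766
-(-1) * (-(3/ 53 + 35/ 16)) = -1903/ 848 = -2.24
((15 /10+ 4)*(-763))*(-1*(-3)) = -25179 /2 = -12589.50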